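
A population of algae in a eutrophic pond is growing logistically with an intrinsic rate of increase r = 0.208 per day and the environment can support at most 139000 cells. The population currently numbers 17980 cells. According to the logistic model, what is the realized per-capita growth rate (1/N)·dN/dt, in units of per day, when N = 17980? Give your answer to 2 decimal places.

0.18 per day

(1/N)·dN/dt = r(1 − N/K) = 0.208 × (1 − 17980/139000).
= 0.208 × 0.87065 = 0.18109.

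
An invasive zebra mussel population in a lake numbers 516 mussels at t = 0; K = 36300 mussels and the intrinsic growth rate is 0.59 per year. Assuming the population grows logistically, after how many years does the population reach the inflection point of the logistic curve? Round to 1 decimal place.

Logistic growth is fastest at N = K/2 = 18150.
A = (K − N₀)/N₀ = 69.349. Set K/(1 + A·e^(−rt)) = K/2 → A·e^(−rt) = 1.
e^(−0.59t) = 1/69.349 = 0.0144199, so t = ln(69.349)/0.59 = 4.2391/0.59 = 7.185.

7.2 years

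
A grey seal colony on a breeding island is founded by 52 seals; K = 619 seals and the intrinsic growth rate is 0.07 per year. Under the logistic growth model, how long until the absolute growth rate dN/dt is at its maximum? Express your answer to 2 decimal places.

Logistic growth is fastest at N = K/2 = 309.5.
A = (K − N₀)/N₀ = 10.904. Set K/(1 + A·e^(−rt)) = K/2 → A·e^(−rt) = 1.
e^(−0.07t) = 1/10.904 = 0.0917108, so t = ln(10.904)/0.07 = 2.3891/0.07 = 34.13.

34.13 years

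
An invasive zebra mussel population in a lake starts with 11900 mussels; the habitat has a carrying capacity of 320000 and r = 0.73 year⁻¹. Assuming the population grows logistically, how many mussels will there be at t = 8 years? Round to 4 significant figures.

A = (K − N₀)/N₀ = (320000 − 11900)/11900 = 25.891.
N(t) = K/(1 + A·e^(−rt)) = 320000/(1 + 25.891×e^(−0.73×8)).
e^(−5.84) = 0.0029088; denominator = 1 + 25.891×0.0029088 = 1.0753.
N = 320000/1.0753 = 297588.

297600 mussels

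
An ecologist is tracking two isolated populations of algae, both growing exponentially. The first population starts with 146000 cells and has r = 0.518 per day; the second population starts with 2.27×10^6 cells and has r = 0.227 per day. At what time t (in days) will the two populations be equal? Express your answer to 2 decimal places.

Set 146000·e^(0.518t) = 2.27×10^6·e^(0.227t).
e^((0.518 − 0.227)t) = 2.27×10^6/146000 → e^(0.291·t) = 15.548.
0.291·t = ln(15.548) = 2.7439, so t = 2.7439/0.291 = 9.4293.

9.43 days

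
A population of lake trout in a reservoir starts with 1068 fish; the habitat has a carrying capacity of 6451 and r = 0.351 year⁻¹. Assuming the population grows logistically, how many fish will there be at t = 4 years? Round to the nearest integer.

A = (K − N₀)/N₀ = (6451 − 1068)/1068 = 5.0403.
N(t) = K/(1 + A·e^(−rt)) = 6451/(1 + 5.0403×e^(−0.351×4)).
e^(−1.404) = 0.24561; denominator = 1 + 5.0403×0.24561 = 2.238.
N = 6451/2.238 = 2882.55.

2883 fish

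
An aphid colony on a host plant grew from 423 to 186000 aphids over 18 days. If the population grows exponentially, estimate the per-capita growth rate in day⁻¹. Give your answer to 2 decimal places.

From N(t) = N₀·e^(rt): e^(r·18) = 186000/423 = 439.72.
r·18 = ln(439.72) = 6.0861, so r = 6.0861/18 = 0.33812.

0.34 per day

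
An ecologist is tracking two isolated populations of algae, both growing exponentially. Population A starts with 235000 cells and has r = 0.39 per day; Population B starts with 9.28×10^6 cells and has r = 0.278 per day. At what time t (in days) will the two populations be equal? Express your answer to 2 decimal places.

Set 235000·e^(0.39t) = 9.28×10^6·e^(0.278t).
e^((0.39 − 0.278)t) = 9.28×10^6/235000 → e^(0.112·t) = 39.489.
0.112·t = ln(39.489) = 3.676, so t = 3.676/0.112 = 32.822.

32.82 days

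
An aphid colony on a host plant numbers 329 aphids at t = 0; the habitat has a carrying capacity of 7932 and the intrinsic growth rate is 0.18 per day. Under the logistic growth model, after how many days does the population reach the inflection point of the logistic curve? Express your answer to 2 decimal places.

17.45 days

Logistic growth is fastest at N = K/2 = 3966.
A = (K − N₀)/N₀ = 23.109. Set K/(1 + A·e^(−rt)) = K/2 → A·e^(−rt) = 1.
e^(−0.18t) = 1/23.109 = 0.0432724, so t = ln(23.109)/0.18 = 3.1402/0.18 = 17.446.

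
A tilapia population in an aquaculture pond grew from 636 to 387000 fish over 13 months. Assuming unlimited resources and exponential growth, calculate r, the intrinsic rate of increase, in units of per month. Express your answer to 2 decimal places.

0.49 per month

From N(t) = N₀·e^(rt): e^(r·13) = 387000/636 = 608.49.
r·13 = ln(608.49) = 6.411, so r = 6.411/13 = 0.49315.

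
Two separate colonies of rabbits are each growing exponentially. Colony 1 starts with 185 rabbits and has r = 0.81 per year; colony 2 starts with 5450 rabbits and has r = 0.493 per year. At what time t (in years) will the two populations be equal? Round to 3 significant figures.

Set 185·e^(0.81t) = 5450·e^(0.493t).
e^((0.81 − 0.493)t) = 5450/185 → e^(0.317·t) = 29.459.
0.317·t = ln(29.459) = 3.383, so t = 3.383/0.317 = 10.672.

10.7 years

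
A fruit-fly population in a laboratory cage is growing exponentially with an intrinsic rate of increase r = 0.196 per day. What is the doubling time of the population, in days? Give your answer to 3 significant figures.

3.54 days

Doubling time t_d = ln(2)/r = 0.6931/0.196 = 3.5365.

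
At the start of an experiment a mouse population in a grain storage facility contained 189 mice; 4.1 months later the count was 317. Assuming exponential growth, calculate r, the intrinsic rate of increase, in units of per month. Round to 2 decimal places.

From N(t) = N₀·e^(rt): e^(r·4.1) = 317/189 = 1.6772.
r·4.1 = ln(1.6772) = 0.51715, so r = 0.51715/4.1 = 0.12614.

0.13 per month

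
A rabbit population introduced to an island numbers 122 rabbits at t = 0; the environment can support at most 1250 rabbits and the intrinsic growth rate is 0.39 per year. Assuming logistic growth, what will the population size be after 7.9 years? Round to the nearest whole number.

877 rabbits

A = (K − N₀)/N₀ = (1250 − 122)/122 = 9.2459.
N(t) = K/(1 + A·e^(−rt)) = 1250/(1 + 9.2459×e^(−0.39×7.9)).
e^(−3.081) = 0.045913; denominator = 1 + 9.2459×0.045913 = 1.4245.
N = 1250/1.4245 = 877.495.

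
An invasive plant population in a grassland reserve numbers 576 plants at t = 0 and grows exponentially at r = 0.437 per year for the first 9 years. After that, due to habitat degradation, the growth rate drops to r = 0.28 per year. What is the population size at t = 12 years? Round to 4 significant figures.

Phase 1: N(9) = 576·e^(0.437×9) = 576·e^3.933 = 29410.5.
Phase 2 runs for 12 − 9 = 3 years at r = 0.28.
N(12) = 29410.5·e^(0.28×3) = 29410.5·e^0.84 = 68125.6.

68130 plants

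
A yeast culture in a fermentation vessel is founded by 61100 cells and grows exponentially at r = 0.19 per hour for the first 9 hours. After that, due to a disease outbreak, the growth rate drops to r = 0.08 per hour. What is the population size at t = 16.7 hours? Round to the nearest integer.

625475 cells

Phase 1: N(9) = 61100·e^(0.19×9) = 61100·e^1.71 = 337820.
Phase 2 runs for 16.7 − 9 = 7.7 hours at r = 0.08.
N(16.7) = 337820·e^(0.08×7.7) = 337820·e^0.616 = 625475.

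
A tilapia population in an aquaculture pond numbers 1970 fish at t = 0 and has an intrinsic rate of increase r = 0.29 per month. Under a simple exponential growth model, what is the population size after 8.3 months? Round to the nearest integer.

N(t) = N₀·e^(rt) = 1970 × e^(0.29×8.3) = 1970 × e^2.407.
e^2.407 ≈ 11.101, so N ≈ 1970 × 11.101 = 21868.2.

21868 fish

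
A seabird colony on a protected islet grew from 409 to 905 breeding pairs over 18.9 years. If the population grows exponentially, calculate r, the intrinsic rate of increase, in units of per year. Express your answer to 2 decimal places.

From N(t) = N₀·e^(rt): e^(r·18.9) = 905/409 = 2.2127.
r·18.9 = ln(2.2127) = 0.79422, so r = 0.79422/18.9 = 0.042022.

0.04 per year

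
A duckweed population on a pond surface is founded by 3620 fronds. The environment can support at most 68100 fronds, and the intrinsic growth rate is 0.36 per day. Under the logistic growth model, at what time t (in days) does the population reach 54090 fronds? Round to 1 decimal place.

A = (K − N₀)/N₀ = (68100 − 3620)/3620 = 17.812.
Solve 68100/(1 + 17.812·e^(−0.36t)) = 54090: 1 + 17.812·e^(−0.36t) = 1.259, so e^(−0.36t) = 0.0145413.
−0.36·t = ln(0.0145413) = -4.2308, so t = 4.2308/0.36 = 11.752.

11.8 days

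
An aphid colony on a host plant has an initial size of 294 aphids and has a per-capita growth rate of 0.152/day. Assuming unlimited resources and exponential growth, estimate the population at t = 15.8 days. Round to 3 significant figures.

N(t) = N₀·e^(rt) = 294 × e^(0.152×15.8) = 294 × e^2.402.
e^2.402 ≈ 11.041, so N ≈ 294 × 11.041 = 3246.

3250 aphids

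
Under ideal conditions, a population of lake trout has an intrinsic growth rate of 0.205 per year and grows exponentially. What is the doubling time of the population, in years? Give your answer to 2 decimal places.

Doubling time t_d = ln(2)/r = 0.6931/0.205 = 3.3812.

3.38 years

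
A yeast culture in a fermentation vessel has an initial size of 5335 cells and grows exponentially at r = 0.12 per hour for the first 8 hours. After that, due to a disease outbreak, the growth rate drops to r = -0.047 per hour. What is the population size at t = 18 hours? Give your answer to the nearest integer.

Phase 1: N(8) = 5335·e^(0.12×8) = 5335·e^0.96 = 13933.4.
Phase 2 runs for 18 − 8 = 10 hours at r = -0.047.
N(18) = 13933.4·e^(-0.047×10) = 13933.4·e^-0.47 = 8708.41.

8708 cells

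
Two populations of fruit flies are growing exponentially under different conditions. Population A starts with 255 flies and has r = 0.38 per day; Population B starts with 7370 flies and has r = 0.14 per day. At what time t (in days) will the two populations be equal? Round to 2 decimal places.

Set 255·e^(0.38t) = 7370·e^(0.14t).
e^((0.38 − 0.14)t) = 7370/255 → e^(0.24·t) = 28.902.
0.24·t = ln(28.902) = 3.3639, so t = 3.3639/0.24 = 14.016.

14.02 days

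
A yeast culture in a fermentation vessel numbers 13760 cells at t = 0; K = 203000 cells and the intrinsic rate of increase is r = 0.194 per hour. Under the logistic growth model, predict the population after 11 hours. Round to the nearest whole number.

A = (K − N₀)/N₀ = (203000 − 13760)/13760 = 13.753.
N(t) = K/(1 + A·e^(−rt)) = 203000/(1 + 13.753×e^(−0.194×11)).
e^(−2.134) = 0.11836; denominator = 1 + 13.753×0.11836 = 2.6278.
N = 203000/2.6278 = 77249.9.

77250 cells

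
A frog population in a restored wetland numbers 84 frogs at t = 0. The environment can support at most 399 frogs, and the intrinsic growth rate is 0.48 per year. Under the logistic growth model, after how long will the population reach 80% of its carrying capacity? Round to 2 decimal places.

A = (K − N₀)/N₀ = (399 − 84)/84 = 3.75.
Solve 399/(1 + 3.75·e^(−0.48t)) = 319.2: 1 + 3.75·e^(−0.48t) = 1.25, so e^(−0.48t) = 0.0666667.
−0.48·t = ln(0.0666667) = -2.7081, so t = 2.7081/0.48 = 5.6418.

5.64 years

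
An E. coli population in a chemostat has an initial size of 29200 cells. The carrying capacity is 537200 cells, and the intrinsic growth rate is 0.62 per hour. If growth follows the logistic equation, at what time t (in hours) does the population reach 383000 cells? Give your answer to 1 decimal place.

A = (K − N₀)/N₀ = (537200 − 29200)/29200 = 17.397.
Solve 537200/(1 + 17.397·e^(−0.62t)) = 383000: 1 + 17.397·e^(−0.62t) = 1.4026, so e^(−0.62t) = 0.0231422.
−0.62·t = ln(0.0231422) = -3.7661, so t = 3.7661/0.62 = 6.0744.

6.1 hours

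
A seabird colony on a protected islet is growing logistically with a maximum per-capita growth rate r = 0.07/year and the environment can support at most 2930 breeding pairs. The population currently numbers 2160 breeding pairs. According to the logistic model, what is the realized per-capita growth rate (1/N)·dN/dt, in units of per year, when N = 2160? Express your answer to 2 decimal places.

(1/N)·dN/dt = r(1 − N/K) = 0.07 × (1 − 2160/2930).
= 0.07 × 0.2628 = 0.018396.

0.02 per year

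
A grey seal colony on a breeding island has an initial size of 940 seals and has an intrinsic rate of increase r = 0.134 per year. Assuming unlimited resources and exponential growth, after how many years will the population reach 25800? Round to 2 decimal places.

24.72 years

Set N₀·e^(rt) = 25800: e^(0.134·t) = 25800/940 = 27.447.
0.134·t = ln(27.447) = 3.3122, so t = 3.3122/0.134 = 24.718.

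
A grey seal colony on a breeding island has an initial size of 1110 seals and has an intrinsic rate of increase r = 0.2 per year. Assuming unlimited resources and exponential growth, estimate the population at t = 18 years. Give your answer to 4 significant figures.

40620 seals

N(t) = N₀·e^(rt) = 1110 × e^(0.2×18) = 1110 × e^3.6.
e^3.6 ≈ 36.598, so N ≈ 1110 × 36.598 = 40624.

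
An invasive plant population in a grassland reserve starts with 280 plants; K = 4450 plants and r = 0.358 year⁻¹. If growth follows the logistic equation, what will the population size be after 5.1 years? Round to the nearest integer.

1309 plants

A = (K − N₀)/N₀ = (4450 − 280)/280 = 14.893.
N(t) = K/(1 + A·e^(−rt)) = 4450/(1 + 14.893×e^(−0.358×5.1)).
e^(−1.826) = 0.16109; denominator = 1 + 14.893×0.16109 = 3.3991.
N = 4450/3.3991 = 1309.18.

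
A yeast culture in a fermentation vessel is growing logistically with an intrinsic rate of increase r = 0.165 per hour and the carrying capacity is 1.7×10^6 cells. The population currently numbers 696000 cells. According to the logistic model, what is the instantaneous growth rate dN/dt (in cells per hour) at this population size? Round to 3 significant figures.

dN/dt = rN(1 − N/K) = 0.165 × 696000 × (1 − 696000/1.7×10^6).
1 − 696000/1.7×10^6 = 0.59059; dN/dt = 0.165 × 696000 × 0.59059 = 67823.

67800 cells per hour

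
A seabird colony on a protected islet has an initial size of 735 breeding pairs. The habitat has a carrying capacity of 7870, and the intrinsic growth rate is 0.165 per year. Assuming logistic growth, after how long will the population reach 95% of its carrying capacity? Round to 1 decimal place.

31.6 years

A = (K − N₀)/N₀ = (7870 − 735)/735 = 9.7075.
Solve 7870/(1 + 9.7075·e^(−0.165t)) = 7476.5: 1 + 9.7075·e^(−0.165t) = 1.0526, so e^(−0.165t) = 0.00542175.
−0.165·t = ln(0.00542175) = -5.2173, so t = 5.2173/0.165 = 31.62.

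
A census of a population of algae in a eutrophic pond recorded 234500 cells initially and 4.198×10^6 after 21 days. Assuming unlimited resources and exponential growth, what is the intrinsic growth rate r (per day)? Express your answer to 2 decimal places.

0.14 per day

From N(t) = N₀·e^(rt): e^(r·21) = 4.198×10^6/234500 = 17.902.
r·21 = ln(17.902) = 2.8849, so r = 2.8849/21 = 0.13738.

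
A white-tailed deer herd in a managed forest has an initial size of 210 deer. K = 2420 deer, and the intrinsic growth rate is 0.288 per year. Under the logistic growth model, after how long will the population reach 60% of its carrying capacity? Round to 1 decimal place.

A = (K − N₀)/N₀ = (2420 − 210)/210 = 10.524.
Solve 2420/(1 + 10.524·e^(−0.288t)) = 1452: 1 + 10.524·e^(−0.288t) = 1.6667, so e^(−0.288t) = 0.0633484.
−0.288·t = ln(0.0633484) = -2.7591, so t = 2.7591/0.288 = 9.5802.

9.6 years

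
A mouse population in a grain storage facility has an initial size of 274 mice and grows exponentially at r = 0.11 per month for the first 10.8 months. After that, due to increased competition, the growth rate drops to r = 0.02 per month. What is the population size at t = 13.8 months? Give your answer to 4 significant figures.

954.4 mice

Phase 1: N(10.8) = 274·e^(0.11×10.8) = 274·e^1.188 = 898.861.
Phase 2 runs for 13.8 − 10.8 = 3 months at r = 0.02.
N(13.8) = 898.861·e^(0.02×3) = 898.861·e^0.06 = 954.443.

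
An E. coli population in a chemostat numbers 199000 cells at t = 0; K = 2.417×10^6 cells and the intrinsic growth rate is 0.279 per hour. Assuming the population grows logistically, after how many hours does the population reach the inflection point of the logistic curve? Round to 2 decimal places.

Logistic growth is fastest at N = K/2 = 1.2085×10^6.
A = (K − N₀)/N₀ = 11.146. Set K/(1 + A·e^(−rt)) = K/2 → A·e^(−rt) = 1.
e^(−0.279t) = 1/11.146 = 0.0897205, so t = ln(11.146)/0.279 = 2.4111/0.279 = 8.6418.

8.64 hours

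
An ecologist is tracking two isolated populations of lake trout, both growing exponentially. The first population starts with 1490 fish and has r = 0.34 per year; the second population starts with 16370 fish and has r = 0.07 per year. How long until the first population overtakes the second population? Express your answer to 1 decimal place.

Set 1490·e^(0.34t) = 16370·e^(0.07t).
e^((0.34 − 0.07)t) = 16370/1490 → e^(0.27·t) = 10.987.
0.27·t = ln(10.987) = 2.3967, so t = 2.3967/0.27 = 8.8766.

8.9 years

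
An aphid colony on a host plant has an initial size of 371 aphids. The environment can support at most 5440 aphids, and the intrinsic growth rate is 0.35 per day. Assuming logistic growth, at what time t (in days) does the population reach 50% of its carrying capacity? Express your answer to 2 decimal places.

7.47 days

A = (K − N₀)/N₀ = (5440 − 371)/371 = 13.663.
Solve 5440/(1 + 13.663·e^(−0.35t)) = 2720: 1 + 13.663·e^(−0.35t) = 2, so e^(−0.35t) = 0.07319.
−0.35·t = ln(0.07319) = -2.6147, so t = 2.6147/0.35 = 7.4706.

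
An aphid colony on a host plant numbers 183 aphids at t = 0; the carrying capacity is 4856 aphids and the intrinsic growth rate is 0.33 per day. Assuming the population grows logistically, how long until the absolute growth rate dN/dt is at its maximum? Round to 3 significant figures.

Logistic growth is fastest at N = K/2 = 2428.
A = (K − N₀)/N₀ = 25.536. Set K/(1 + A·e^(−rt)) = K/2 → A·e^(−rt) = 1.
e^(−0.33t) = 1/25.536 = 0.0391611, so t = ln(25.536)/0.33 = 3.2401/0.33 = 9.8184.

9.82 days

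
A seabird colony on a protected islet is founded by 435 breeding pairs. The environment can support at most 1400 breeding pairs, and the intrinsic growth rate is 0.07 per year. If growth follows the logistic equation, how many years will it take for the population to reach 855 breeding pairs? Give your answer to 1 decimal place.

17.8 years

A = (K − N₀)/N₀ = (1400 − 435)/435 = 2.2184.
Solve 1400/(1 + 2.2184·e^(−0.07t)) = 855: 1 + 2.2184·e^(−0.07t) = 1.6374, so e^(−0.07t) = 0.287338.
−0.07·t = ln(0.287338) = -1.2471, so t = 1.2471/0.07 = 17.816.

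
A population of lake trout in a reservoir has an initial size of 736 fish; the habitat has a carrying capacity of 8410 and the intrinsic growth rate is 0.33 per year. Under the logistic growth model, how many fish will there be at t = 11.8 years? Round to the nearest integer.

6937 fish

A = (K − N₀)/N₀ = (8410 − 736)/736 = 10.427.
N(t) = K/(1 + A·e^(−rt)) = 8410/(1 + 10.427×e^(−0.33×11.8)).
e^(−3.894) = 0.020364; denominator = 1 + 10.427×0.020364 = 1.2123.
N = 8410/1.2123 = 6937.08.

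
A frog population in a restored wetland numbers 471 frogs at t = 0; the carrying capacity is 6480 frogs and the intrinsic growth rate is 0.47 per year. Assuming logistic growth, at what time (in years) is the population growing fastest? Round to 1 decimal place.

5.4 years

Logistic growth is fastest at N = K/2 = 3240.
A = (K − N₀)/N₀ = 12.758. Set K/(1 + A·e^(−rt)) = K/2 → A·e^(−rt) = 1.
e^(−0.47t) = 1/12.758 = 0.0783824, so t = ln(12.758)/0.47 = 2.5462/0.47 = 5.4174.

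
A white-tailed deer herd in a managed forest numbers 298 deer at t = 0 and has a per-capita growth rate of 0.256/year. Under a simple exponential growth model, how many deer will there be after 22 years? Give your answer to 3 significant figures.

83200 deer

N(t) = N₀·e^(rt) = 298 × e^(0.256×22) = 298 × e^5.632.
e^5.632 ≈ 279.22, so N ≈ 298 × 279.22 = 83207.6.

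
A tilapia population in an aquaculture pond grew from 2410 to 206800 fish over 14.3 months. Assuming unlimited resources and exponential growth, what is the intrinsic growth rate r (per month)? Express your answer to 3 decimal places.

From N(t) = N₀·e^(rt): e^(r·14.3) = 206800/2410 = 85.809.
r·14.3 = ln(85.809) = 4.4521, so r = 4.4521/14.3 = 0.31134.

0.311 per month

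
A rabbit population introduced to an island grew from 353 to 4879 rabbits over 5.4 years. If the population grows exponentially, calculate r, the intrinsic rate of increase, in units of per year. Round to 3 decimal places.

From N(t) = N₀·e^(rt): e^(r·5.4) = 4879/353 = 13.822.
r·5.4 = ln(13.822) = 2.6262, so r = 2.6262/5.4 = 0.48634.

0.486 per year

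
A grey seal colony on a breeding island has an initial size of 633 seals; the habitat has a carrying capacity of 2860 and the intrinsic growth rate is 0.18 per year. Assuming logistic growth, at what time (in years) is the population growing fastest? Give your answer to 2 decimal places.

Logistic growth is fastest at N = K/2 = 1430.
A = (K − N₀)/N₀ = 3.5182. Set K/(1 + A·e^(−rt)) = K/2 → A·e^(−rt) = 1.
e^(−0.18t) = 1/3.5182 = 0.284239, so t = ln(3.5182)/0.18 = 1.2579/0.18 = 6.9886.

6.99 years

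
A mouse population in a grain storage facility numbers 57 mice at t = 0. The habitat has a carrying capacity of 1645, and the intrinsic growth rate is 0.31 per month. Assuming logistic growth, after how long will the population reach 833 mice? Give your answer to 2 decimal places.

A = (K − N₀)/N₀ = (1645 − 57)/57 = 27.86.
Solve 1645/(1 + 27.86·e^(−0.31t)) = 833: 1 + 27.86·e^(−0.31t) = 1.9748, so e^(−0.31t) = 0.0349893.
−0.31·t = ln(0.0349893) = -3.3527, so t = 3.3527/0.31 = 10.815.

10.82 months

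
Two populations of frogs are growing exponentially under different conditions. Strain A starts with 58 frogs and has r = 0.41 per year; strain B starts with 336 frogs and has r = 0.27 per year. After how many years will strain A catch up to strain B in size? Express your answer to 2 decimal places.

Set 58·e^(0.41t) = 336·e^(0.27t).
e^((0.41 − 0.27)t) = 336/58 → e^(0.14·t) = 5.7931.
0.14·t = ln(5.7931) = 1.7567, so t = 1.7567/0.14 = 12.548.

12.55 years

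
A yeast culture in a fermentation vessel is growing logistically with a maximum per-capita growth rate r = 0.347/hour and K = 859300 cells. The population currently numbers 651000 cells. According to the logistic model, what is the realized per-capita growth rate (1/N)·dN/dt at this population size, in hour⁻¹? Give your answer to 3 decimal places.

(1/N)·dN/dt = r(1 − N/K) = 0.347 × (1 − 651000/859300).
= 0.347 × 0.24241 = 0.084115.

0.084 per hour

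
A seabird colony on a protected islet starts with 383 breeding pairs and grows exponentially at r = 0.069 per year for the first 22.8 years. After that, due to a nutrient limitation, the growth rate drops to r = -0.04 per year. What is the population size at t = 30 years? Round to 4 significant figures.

1385 breeding pairs

Phase 1: N(22.8) = 383·e^(0.069×22.8) = 383·e^1.573 = 1846.85.
Phase 2 runs for 30 − 22.8 = 7.2 years at r = -0.04.
N(30) = 1846.85·e^(-0.04×7.2) = 1846.85·e^-0.288 = 1384.69.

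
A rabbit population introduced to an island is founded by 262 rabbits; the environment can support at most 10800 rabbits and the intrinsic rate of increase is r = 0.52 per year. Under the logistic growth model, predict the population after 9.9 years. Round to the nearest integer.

8754 rabbits

A = (K − N₀)/N₀ = (10800 − 262)/262 = 40.221.
N(t) = K/(1 + A·e^(−rt)) = 10800/(1 + 40.221×e^(−0.52×9.9)).
e^(−5.148) = 0.005811; denominator = 1 + 40.221×0.005811 = 1.2337.
N = 10800/1.2337 = 8753.96.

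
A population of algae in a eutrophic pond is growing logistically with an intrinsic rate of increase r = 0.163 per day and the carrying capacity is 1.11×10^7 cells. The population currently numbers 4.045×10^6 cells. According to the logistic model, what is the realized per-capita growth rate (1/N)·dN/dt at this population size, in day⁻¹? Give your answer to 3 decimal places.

(1/N)·dN/dt = r(1 − N/K) = 0.163 × (1 − 4.045×10^6/1.11×10^7).
= 0.163 × 0.63559 = 0.1036.

0.104 per day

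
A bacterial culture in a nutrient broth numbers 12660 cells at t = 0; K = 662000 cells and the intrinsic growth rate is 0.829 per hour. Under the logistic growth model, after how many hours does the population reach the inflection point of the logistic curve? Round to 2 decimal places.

Logistic growth is fastest at N = K/2 = 331000.
A = (K − N₀)/N₀ = 51.291. Set K/(1 + A·e^(−rt)) = K/2 → A·e^(−rt) = 1.
e^(−0.829t) = 1/51.291 = 0.0194967, so t = ln(51.291)/0.829 = 3.9375/0.829 = 4.7497.

4.75 hours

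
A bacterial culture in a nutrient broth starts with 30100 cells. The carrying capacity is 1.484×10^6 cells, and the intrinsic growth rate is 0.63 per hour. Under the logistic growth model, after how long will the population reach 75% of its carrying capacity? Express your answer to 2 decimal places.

7.90 hours

A = (K − N₀)/N₀ = (1.484×10^6 − 30100)/30100 = 48.302.
Solve 1.484×10^6/(1 + 48.302·e^(−0.63t)) = 1.113×10^6: 1 + 48.302·e^(−0.63t) = 1.3333, so e^(−0.63t) = 0.00690098.
−0.63·t = ln(0.00690098) = -4.9761, so t = 4.9761/0.63 = 7.8986.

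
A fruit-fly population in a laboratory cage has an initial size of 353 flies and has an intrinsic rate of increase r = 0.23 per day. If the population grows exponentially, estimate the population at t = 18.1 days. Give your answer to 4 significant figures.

22690 flies

N(t) = N₀·e^(rt) = 353 × e^(0.23×18.1) = 353 × e^4.163.
e^4.163 ≈ 64.264, so N ≈ 353 × 64.264 = 22685.2.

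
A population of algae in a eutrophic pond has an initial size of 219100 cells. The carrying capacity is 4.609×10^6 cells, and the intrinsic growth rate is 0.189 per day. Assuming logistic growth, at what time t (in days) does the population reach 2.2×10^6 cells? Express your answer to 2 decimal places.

A = (K − N₀)/N₀ = (4.609×10^6 − 219100)/219100 = 20.036.
Solve 4.609×10^6/(1 + 20.036·e^(−0.189t)) = 2.2×10^6: 1 + 20.036·e^(−0.189t) = 2.095, so e^(−0.189t) = 0.0546515.
−0.189·t = ln(0.0546515) = -2.9068, so t = 2.9068/0.189 = 15.38.

15.38 days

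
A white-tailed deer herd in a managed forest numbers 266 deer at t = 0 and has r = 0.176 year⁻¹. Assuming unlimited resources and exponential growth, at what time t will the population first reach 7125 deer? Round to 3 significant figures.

Set N₀·e^(rt) = 7125: e^(0.176·t) = 7125/266 = 26.786.
0.176·t = ln(26.786) = 3.2879, so t = 3.2879/0.176 = 18.681.

18.7 years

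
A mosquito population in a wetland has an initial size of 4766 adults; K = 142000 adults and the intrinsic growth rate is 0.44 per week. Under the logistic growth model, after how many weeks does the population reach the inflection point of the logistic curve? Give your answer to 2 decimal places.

Logistic growth is fastest at N = K/2 = 71000.
A = (K − N₀)/N₀ = 28.794. Set K/(1 + A·e^(−rt)) = K/2 → A·e^(−rt) = 1.
e^(−0.44t) = 1/28.794 = 0.034729, so t = ln(28.794)/0.44 = 3.3602/0.44 = 7.6368.

7.64 weeks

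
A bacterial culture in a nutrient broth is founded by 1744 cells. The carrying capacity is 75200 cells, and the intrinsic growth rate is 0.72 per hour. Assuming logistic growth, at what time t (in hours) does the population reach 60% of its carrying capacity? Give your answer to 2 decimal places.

A = (K − N₀)/N₀ = (75200 − 1744)/1744 = 42.119.
Solve 75200/(1 + 42.119·e^(−0.72t)) = 45120: 1 + 42.119·e^(−0.72t) = 1.6667, so e^(−0.72t) = 0.0158281.
−0.72·t = ln(0.0158281) = -4.146, so t = 4.146/0.72 = 5.7583.

5.76 hours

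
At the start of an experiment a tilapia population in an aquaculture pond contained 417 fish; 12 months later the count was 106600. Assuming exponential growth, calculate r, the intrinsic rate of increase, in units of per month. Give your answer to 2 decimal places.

0.46 per month

From N(t) = N₀·e^(rt): e^(r·12) = 106600/417 = 255.64.
r·12 = ln(255.64) = 5.5438, so r = 5.5438/12 = 0.46198.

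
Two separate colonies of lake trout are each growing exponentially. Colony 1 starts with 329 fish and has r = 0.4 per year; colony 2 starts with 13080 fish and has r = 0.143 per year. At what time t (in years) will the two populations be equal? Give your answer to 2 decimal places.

14.33 years

Set 329·e^(0.4t) = 13080·e^(0.143t).
e^((0.4 − 0.143)t) = 13080/329 → e^(0.257·t) = 39.757.
0.257·t = ln(39.757) = 3.6828, so t = 3.6828/0.257 = 14.33.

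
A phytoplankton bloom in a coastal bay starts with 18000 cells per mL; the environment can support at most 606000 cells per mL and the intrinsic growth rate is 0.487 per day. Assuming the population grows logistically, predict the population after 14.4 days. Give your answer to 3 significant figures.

A = (K − N₀)/N₀ = (606000 − 18000)/18000 = 32.667.
N(t) = K/(1 + A·e^(−rt)) = 606000/(1 + 32.667×e^(−0.487×14.4)).
e^(−7.013) = 0.00090028; denominator = 1 + 32.667×0.00090028 = 1.0294.
N = 606000/1.0294 = 588687.

589000 cells per mL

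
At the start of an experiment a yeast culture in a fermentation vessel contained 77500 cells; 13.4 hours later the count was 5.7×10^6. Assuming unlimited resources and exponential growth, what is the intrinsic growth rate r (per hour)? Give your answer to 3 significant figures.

0.321 per hour

From N(t) = N₀·e^(rt): e^(r·13.4) = 5.7×10^6/77500 = 73.548.
r·13.4 = ln(73.548) = 4.2979, so r = 4.2979/13.4 = 0.32074.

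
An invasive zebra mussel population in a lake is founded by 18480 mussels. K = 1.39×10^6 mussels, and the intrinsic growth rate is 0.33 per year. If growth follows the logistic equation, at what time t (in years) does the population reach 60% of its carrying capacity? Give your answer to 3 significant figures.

14.3 years

A = (K − N₀)/N₀ = (1.39×10^6 − 18480)/18480 = 74.216.
Solve 1.39×10^6/(1 + 74.216·e^(−0.33t)) = 834000: 1 + 74.216·e^(−0.33t) = 1.6667, so e^(−0.33t) = 0.00898273.
−0.33·t = ln(0.00898273) = -4.7125, so t = 4.7125/0.33 = 14.28.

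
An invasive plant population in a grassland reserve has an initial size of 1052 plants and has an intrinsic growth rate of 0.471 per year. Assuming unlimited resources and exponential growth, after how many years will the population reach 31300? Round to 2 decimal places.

Set N₀·e^(rt) = 31300: e^(0.471·t) = 31300/1052 = 29.753.
0.471·t = ln(29.753) = 3.3929, so t = 3.3929/0.471 = 7.2037.

7.20 years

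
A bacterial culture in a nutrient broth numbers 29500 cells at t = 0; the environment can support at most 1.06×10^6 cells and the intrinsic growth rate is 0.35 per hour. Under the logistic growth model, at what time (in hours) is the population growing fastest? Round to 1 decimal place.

10.2 hours

Logistic growth is fastest at N = K/2 = 530000.
A = (K − N₀)/N₀ = 34.932. Set K/(1 + A·e^(−rt)) = K/2 → A·e^(−rt) = 1.
e^(−0.35t) = 1/34.932 = 0.0286269, so t = ln(34.932)/0.35 = 3.5534/0.35 = 10.153.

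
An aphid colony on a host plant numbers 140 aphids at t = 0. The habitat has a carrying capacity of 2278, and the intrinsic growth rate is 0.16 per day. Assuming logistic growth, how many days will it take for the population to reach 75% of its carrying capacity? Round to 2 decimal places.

A = (K − N₀)/N₀ = (2278 − 140)/140 = 15.271.
Solve 2278/(1 + 15.271·e^(−0.16t)) = 1708.5: 1 + 15.271·e^(−0.16t) = 1.3333, so e^(−0.16t) = 0.0218273.
−0.16·t = ln(0.0218273) = -3.8246, so t = 3.8246/0.16 = 23.904.

23.90 days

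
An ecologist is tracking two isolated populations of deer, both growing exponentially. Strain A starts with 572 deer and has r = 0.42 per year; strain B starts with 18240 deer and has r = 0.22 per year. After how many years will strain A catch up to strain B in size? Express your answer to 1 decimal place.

Set 572·e^(0.42t) = 18240·e^(0.22t).
e^((0.42 − 0.22)t) = 18240/572 → e^(0.2·t) = 31.888.
0.2·t = ln(31.888) = 3.4622, so t = 3.4622/0.2 = 17.311.

17.3 years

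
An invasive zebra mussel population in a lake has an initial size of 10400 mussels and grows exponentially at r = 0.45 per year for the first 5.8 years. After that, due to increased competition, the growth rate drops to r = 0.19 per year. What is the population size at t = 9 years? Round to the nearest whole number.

259772 mussels

Phase 1: N(5.8) = 10400·e^(0.45×5.8) = 10400·e^2.61 = 141430.
Phase 2 runs for 9 − 5.8 = 3.2 years at r = 0.19.
N(9) = 141430·e^(0.19×3.2) = 141430·e^0.608 = 259772.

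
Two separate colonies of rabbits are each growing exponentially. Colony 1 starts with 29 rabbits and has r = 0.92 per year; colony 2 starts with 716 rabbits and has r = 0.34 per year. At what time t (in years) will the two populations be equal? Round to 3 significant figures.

Set 29·e^(0.92t) = 716·e^(0.34t).
e^((0.92 − 0.34)t) = 716/29 → e^(0.58·t) = 24.69.
0.58·t = ln(24.69) = 3.2064, so t = 3.2064/0.58 = 5.5282.

5.53 years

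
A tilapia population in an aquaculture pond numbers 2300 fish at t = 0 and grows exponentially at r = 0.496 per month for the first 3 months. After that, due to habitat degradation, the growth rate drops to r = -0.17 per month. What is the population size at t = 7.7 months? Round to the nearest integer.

Phase 1: N(3) = 2300·e^(0.496×3) = 2300·e^1.488 = 10184.9.
Phase 2 runs for 7.7 − 3 = 4.7 months at r = -0.17.
N(7.7) = 10184.9·e^(-0.17×4.7) = 10184.9·e^-0.799 = 4580.96.

4581 fish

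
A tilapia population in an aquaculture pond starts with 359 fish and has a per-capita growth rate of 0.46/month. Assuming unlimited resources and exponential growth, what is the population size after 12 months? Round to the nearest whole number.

89619 fish

N(t) = N₀·e^(rt) = 359 × e^(0.46×12) = 359 × e^5.52.
e^5.52 ≈ 249.64, so N ≈ 359 × 249.64 = 89619.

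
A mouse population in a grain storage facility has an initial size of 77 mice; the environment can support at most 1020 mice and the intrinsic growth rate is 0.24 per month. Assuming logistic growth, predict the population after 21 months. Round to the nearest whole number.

A = (K − N₀)/N₀ = (1020 − 77)/77 = 12.247.
N(t) = K/(1 + A·e^(−rt)) = 1020/(1 + 12.247×e^(−0.24×21)).
e^(−5.04) = 0.0064737; denominator = 1 + 12.247×0.0064737 = 1.0793.
N = 1020/1.0793 = 945.072.

945 mice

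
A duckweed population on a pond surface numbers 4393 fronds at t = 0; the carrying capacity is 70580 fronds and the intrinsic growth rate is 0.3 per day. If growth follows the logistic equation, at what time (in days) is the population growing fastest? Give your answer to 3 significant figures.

Logistic growth is fastest at N = K/2 = 35290.
A = (K − N₀)/N₀ = 15.066. Set K/(1 + A·e^(−rt)) = K/2 → A·e^(−rt) = 1.
e^(−0.3t) = 1/15.066 = 0.0663726, so t = ln(15.066)/0.3 = 2.7125/0.3 = 9.0416.

9.04 days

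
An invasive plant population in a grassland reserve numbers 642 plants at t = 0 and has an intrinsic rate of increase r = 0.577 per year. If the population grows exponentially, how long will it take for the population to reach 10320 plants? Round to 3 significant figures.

4.81 years

Set N₀·e^(rt) = 10320: e^(0.577·t) = 10320/642 = 16.075.
0.577·t = ln(16.075) = 2.7773, so t = 2.7773/0.577 = 4.8133.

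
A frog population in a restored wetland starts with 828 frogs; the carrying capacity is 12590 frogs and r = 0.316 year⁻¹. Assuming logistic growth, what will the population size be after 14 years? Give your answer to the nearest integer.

A = (K − N₀)/N₀ = (12590 − 828)/828 = 14.205.
N(t) = K/(1 + A·e^(−rt)) = 12590/(1 + 14.205×e^(−0.316×14)).
e^(−4.424) = 0.011986; denominator = 1 + 14.205×0.011986 = 1.1703.
N = 12590/1.1703 = 10758.2.

10758 frogs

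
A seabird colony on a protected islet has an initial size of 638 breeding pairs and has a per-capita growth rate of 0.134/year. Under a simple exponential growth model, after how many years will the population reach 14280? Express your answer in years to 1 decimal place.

Set N₀·e^(rt) = 14280: e^(0.134·t) = 14280/638 = 22.382.
0.134·t = ln(22.382) = 3.1083, so t = 3.1083/0.134 = 23.196.

23.2 years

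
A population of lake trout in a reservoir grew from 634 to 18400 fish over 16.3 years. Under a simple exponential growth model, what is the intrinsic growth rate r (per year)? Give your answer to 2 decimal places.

From N(t) = N₀·e^(rt): e^(r·16.3) = 18400/634 = 29.022.
r·16.3 = ln(29.022) = 3.3681, so r = 3.3681/16.3 = 0.20663.

0.21 per year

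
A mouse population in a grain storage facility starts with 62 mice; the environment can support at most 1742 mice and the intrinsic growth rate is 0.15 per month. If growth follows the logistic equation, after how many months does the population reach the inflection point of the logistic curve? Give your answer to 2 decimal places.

Logistic growth is fastest at N = K/2 = 871.
A = (K − N₀)/N₀ = 27.097. Set K/(1 + A·e^(−rt)) = K/2 → A·e^(−rt) = 1.
e^(−0.15t) = 1/27.097 = 0.0369048, so t = ln(27.097)/0.15 = 3.2994/0.15 = 21.996.

22.00 months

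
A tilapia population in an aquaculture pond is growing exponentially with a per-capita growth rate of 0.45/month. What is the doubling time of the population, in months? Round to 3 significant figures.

1.54 months

Doubling time t_d = ln(2)/r = 0.6931/0.45 = 1.5403.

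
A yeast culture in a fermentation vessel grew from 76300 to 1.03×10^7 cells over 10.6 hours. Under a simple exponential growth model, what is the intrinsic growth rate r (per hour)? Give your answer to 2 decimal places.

0.46 per hour

From N(t) = N₀·e^(rt): e^(r·10.6) = 1.03×10^7/76300 = 134.99.
r·10.6 = ln(134.99) = 4.9052, so r = 4.9052/10.6 = 0.46276.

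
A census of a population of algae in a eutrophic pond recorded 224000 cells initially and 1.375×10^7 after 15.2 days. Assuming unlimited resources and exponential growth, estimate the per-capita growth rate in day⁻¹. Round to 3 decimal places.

0.271 per day

From N(t) = N₀·e^(rt): e^(r·15.2) = 1.375×10^7/224000 = 61.384.
r·15.2 = ln(61.384) = 4.1171, so r = 4.1171/15.2 = 0.27087.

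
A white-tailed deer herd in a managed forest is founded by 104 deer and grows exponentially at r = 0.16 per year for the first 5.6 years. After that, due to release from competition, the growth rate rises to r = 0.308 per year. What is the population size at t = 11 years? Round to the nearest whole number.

1344 deer

Phase 1: N(5.6) = 104·e^(0.16×5.6) = 104·e^0.896 = 254.778.
Phase 2 runs for 11 − 5.6 = 5.4 years at r = 0.308.
N(11) = 254.778·e^(0.308×5.4) = 254.778·e^1.663 = 1344.25.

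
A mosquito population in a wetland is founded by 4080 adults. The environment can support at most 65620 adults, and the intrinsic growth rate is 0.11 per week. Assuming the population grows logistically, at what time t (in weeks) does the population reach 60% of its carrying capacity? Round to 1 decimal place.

A = (K − N₀)/N₀ = (65620 − 4080)/4080 = 15.083.
Solve 65620/(1 + 15.083·e^(−0.11t)) = 39372: 1 + 15.083·e^(−0.11t) = 1.6667, so e^(−0.11t) = 0.0441989.
−0.11·t = ln(0.0441989) = -3.1191, so t = 3.1191/0.11 = 28.355.

28.4 weeks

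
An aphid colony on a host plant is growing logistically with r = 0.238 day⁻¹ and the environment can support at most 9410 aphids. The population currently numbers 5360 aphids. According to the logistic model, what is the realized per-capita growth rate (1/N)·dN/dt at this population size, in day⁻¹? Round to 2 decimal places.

(1/N)·dN/dt = r(1 − N/K) = 0.238 × (1 − 5360/9410).
= 0.238 × 0.43039 = 0.10243.

0.10 per day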